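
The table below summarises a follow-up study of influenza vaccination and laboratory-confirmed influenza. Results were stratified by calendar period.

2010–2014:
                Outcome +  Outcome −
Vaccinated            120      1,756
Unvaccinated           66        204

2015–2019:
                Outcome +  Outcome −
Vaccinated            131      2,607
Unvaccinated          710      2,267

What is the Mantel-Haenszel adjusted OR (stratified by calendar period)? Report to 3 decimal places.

OR_MH = Σ(aᵢdᵢ/nᵢ) / Σ(bᵢcᵢ/nᵢ), where nᵢ is the stratum total.
Stratum 1 (2010–2014): n = 2146; a·d/n = 120·204/2146 = 11.4073; b·c/n = 1756·66/2146 = 54.0056
Stratum 2 (2015–2019): n = 5715; a·d/n = 131·2267/5715 = 51.9645; b·c/n = 2607·710/5715 = 323.8793
OR_MH = (11.4073 + 51.9645) / (54.0056 + 323.8793) = 63.3717 / 377.8849 = 0.16770

0.168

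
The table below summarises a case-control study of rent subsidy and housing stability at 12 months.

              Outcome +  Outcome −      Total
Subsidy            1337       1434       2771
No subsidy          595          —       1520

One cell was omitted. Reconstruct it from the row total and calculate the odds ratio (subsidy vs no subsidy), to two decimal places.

1.45

The missing cell is in the unexposed row: 1520 − 595 = 925.
So a = 1337, b = 1434, c = 595, d = 925.
OR = (a·d)/(b·c) = (1337 × 925) / (1434 × 595) = 1236725 / 853230 = 1.44946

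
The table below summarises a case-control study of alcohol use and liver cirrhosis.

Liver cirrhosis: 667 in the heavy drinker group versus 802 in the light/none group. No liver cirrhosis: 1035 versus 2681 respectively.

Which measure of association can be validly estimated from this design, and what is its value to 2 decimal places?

2.15

From the description: a = 667, b = 1035, c = 802, d = 2681.
This is a case-control study: participants were sampled on outcome status, so risks in the source population cannot be estimated directly — relative risk is not valid here. The odds ratio is the appropriate measure.
OR = (a·d)/(b·c) = (667 × 2681) / (1035 × 802) = 1788227 / 830070 = 2.15431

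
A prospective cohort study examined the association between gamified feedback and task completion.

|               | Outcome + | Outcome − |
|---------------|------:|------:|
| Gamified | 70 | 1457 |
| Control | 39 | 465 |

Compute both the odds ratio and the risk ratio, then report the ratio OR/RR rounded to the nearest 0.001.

0.967

Cells: a = 70, b = 1457, c = 39, d = 465.
OR = (70·465)/(1457·39) = 32550/56823 = 0.57283
Risk in exposed = 70/1527 = 0.04584; risk in unexposed = 39/504 = 0.07738; RR = 0.59241
OR/RR = 0.57283 / 0.59241 = 0.96695
The outcome is rare in both groups, so OR ≈ RR (ratio near 1).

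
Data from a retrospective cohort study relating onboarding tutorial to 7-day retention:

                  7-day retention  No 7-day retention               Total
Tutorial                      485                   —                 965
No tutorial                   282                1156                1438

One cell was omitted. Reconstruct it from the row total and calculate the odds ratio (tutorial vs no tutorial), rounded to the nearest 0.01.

The missing cell is in the exposed row: 965 − 485 = 480.
So a = 485, b = 480, c = 282, d = 1156.
OR = (a·d)/(b·c) = (485 × 1156) / (480 × 282) = 560660 / 135360 = 4.14199

4.14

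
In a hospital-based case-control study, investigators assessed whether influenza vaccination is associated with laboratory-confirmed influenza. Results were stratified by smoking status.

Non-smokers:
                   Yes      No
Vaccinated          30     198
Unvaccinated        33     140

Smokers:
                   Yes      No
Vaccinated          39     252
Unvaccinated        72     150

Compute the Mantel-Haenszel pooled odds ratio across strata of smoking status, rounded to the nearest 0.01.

OR_MH = Σ(aᵢdᵢ/nᵢ) / Σ(bᵢcᵢ/nᵢ), where nᵢ is the stratum total.
Stratum 1 (Non-smokers): n = 401; a·d/n = 30·140/401 = 10.4738; b·c/n = 198·33/401 = 16.2943
Stratum 2 (Smokers): n = 513; a·d/n = 39·150/513 = 11.4035; b·c/n = 252·72/513 = 35.3684
OR_MH = (10.4738 + 11.4035) / (16.2943 + 35.3684) = 21.8773 / 51.6627 = 0.42346

0.42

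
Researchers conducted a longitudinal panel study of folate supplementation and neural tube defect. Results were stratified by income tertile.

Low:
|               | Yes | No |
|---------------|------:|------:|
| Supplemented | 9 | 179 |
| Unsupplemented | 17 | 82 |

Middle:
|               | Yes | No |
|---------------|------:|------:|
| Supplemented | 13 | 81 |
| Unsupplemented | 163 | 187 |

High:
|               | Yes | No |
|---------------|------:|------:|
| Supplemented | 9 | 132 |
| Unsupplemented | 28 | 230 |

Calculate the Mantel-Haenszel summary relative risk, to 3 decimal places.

0.345

RR_MH = Σ(aᵢ·n₀ᵢ/nᵢ) / Σ(cᵢ·n₁ᵢ/nᵢ), with n₁ᵢ = aᵢ+bᵢ (exposed), n₀ᵢ = cᵢ+dᵢ (unexposed), nᵢ = n₁ᵢ+n₀ᵢ.
Stratum 1 (Low): n₁ = 188, n₀ = 99, n = 287; a·n₀/n = 9·99/287 = 3.1045; c·n₁/n = 17·188/287 = 11.1359
Stratum 2 (Middle): n₁ = 94, n₀ = 350, n = 444; a·n₀/n = 13·350/444 = 10.2477; c·n₁/n = 163·94/444 = 34.5090
Stratum 3 (High): n₁ = 141, n₀ = 258, n = 399; a·n₀/n = 9·258/399 = 5.8195; c·n₁/n = 28·141/399 = 9.8947
RR_MH = (3.1045 + 10.2477 + 5.8195) / (11.1359 + 34.5090 + 9.8947) = 19.1718 / 55.5396 = 0.34519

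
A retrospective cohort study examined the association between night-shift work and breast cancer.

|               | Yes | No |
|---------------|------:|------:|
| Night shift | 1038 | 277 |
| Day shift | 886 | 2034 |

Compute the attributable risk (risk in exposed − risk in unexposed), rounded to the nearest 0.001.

0.486

Cells: a = 1038, b = 277, c = 886, d = 2034.
Risk in exposed = 1038/1315 = 0.789354; risk in unexposed = 886/2920 = 0.303425.
Risk difference = 0.789354 − 0.303425 = 0.485929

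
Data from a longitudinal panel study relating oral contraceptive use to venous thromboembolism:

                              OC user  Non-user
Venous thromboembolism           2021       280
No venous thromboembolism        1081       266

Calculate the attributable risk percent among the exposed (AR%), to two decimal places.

21.29

Reading the table with exposure as columns: a = 2021 (OC user, case), b = 1081 (OC user, non-case), c = 280 (Non-user, case), d = 266.
Risk in exposed = 2021/3102 = 0.65152; risk in unexposed = 280/546 = 0.51282.
RR = 0.65152/0.51282 = 1.27045
AR% = (RR − 1)/RR × 100 = (1.27045 − 1)/1.27045 × 100 = 21.2880%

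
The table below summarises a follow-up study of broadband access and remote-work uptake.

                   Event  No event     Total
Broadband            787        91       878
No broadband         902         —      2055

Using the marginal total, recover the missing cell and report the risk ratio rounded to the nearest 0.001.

2.042

The missing cell is in the unexposed row: 2055 − 902 = 1153.
So a = 787, b = 91, c = 902, d = 1153.
RR = [a/(a+b)] / [c/(c+d)] = (787/878) / (902/2055) = 0.89636/0.43893 = 2.04214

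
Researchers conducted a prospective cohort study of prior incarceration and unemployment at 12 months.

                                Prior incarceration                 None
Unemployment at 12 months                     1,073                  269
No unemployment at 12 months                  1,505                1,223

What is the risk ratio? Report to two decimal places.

Reading the table with exposure as columns: a = 1073 (Prior incarceration, case), b = 1505 (Prior incarceration, non-case), c = 269 (None, case), d = 1223.
Risk in exposed = 1073/2578 = 0.41621; risk in unexposed = 269/1492 = 0.18029.
RR = 0.41621 / 0.18029 = 2.30852
The risk among the exposed is 2.31 times that among the unexposed.

2.31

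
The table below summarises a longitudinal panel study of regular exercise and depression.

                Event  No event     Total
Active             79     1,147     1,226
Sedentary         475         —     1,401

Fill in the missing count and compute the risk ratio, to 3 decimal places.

0.190

The missing cell is in the unexposed row: 1401 − 475 = 926.
So a = 79, b = 1147, c = 475, d = 926.
RR = [a/(a+b)] / [c/(c+d)] = (79/1226) / (475/1401) = 0.06444/0.33904 = 0.19006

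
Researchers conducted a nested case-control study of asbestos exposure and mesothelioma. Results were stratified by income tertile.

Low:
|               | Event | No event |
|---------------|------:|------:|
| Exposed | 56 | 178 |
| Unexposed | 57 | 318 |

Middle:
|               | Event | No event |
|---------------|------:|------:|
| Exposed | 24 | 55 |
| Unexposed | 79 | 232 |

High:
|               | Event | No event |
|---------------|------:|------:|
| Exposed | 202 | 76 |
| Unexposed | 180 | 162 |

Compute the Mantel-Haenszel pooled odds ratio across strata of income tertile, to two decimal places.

1.93

OR_MH = Σ(aᵢdᵢ/nᵢ) / Σ(bᵢcᵢ/nᵢ), where nᵢ is the stratum total.
Stratum 1 (Low): n = 609; a·d/n = 56·318/609 = 29.2414; b·c/n = 178·57/609 = 16.6601
Stratum 2 (Middle): n = 390; a·d/n = 24·232/390 = 14.2769; b·c/n = 55·79/390 = 11.1410
Stratum 3 (High): n = 620; a·d/n = 202·162/620 = 52.7806; b·c/n = 76·180/620 = 22.0645
OR_MH = (29.2414 + 14.2769 + 52.7806) / (16.6601 + 11.1410 + 22.0645) = 96.2989 / 49.8656 = 1.93117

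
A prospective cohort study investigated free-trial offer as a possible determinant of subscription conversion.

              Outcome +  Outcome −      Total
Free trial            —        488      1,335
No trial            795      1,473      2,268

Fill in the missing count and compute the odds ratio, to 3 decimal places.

The missing cell is in the exposed row: 1335 − 488 = 847.
So a = 847, b = 488, c = 795, d = 1473.
OR = (a·d)/(b·c) = (847 × 1473) / (488 × 795) = 1247631 / 387960 = 3.21588

3.216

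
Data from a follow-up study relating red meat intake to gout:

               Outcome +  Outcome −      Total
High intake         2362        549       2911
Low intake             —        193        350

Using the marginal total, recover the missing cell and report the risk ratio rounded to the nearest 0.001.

The missing cell is in the unexposed row: 350 − 193 = 157.
So a = 2362, b = 549, c = 157, d = 193.
RR = [a/(a+b)] / [c/(c+d)] = (2362/2911) / (157/350) = 0.81141/0.44857 = 1.80886

1.809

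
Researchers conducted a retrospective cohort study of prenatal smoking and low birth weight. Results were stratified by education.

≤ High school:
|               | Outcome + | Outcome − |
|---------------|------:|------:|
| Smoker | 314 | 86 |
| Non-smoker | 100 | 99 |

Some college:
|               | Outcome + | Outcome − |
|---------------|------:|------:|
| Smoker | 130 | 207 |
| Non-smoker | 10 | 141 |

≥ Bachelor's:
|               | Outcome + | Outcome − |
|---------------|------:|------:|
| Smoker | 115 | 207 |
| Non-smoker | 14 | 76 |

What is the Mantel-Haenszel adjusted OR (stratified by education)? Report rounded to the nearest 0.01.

4.32

OR_MH = Σ(aᵢdᵢ/nᵢ) / Σ(bᵢcᵢ/nᵢ), where nᵢ is the stratum total.
Stratum 1 (≤ High school): n = 599; a·d/n = 314·99/599 = 51.8965; b·c/n = 86·100/599 = 14.3573
Stratum 2 (Some college): n = 488; a·d/n = 130·141/488 = 37.5615; b·c/n = 207·10/488 = 4.2418
Stratum 3 (≥ Bachelor's): n = 412; a·d/n = 115·76/412 = 21.2136; b·c/n = 207·14/412 = 7.0340
OR_MH = (51.8965 + 37.5615 + 21.2136) / (14.3573 + 4.2418 + 7.0340) = 110.6716 / 25.6330 = 4.31753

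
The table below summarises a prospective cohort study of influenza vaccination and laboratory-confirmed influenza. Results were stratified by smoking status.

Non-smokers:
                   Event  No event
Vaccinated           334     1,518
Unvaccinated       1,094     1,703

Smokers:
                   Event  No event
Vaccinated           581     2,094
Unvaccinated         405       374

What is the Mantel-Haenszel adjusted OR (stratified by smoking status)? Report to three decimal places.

0.307

OR_MH = Σ(aᵢdᵢ/nᵢ) / Σ(bᵢcᵢ/nᵢ), where nᵢ is the stratum total.
Stratum 1 (Non-smokers): n = 4649; a·d/n = 334·1703/4649 = 122.3493; b·c/n = 1518·1094/4649 = 357.2149
Stratum 2 (Smokers): n = 3454; a·d/n = 581·374/3454 = 62.9108; b·c/n = 2094·405/3454 = 245.5327
OR_MH = (122.3493 + 62.9108) / (357.2149 + 245.5327) = 185.2602 / 602.7476 = 0.30736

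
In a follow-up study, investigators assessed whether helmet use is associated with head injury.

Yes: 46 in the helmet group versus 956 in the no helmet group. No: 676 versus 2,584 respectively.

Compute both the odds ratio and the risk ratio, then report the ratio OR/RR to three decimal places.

0.780

From the description: a = 46, b = 676, c = 956, d = 2584.
OR = (46·2584)/(676·956) = 118864/646256 = 0.18393
Risk in exposed = 46/722 = 0.06371; risk in unexposed = 956/3540 = 0.27006; RR = 0.23592
OR/RR = 0.18393 / 0.23592 = 0.77961
The outcome is not rare, so the OR lies further from 1 than the RR.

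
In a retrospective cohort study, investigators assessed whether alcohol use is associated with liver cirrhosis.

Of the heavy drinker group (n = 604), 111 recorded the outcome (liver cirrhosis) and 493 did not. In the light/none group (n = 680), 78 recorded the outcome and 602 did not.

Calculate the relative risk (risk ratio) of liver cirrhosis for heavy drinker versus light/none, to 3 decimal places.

From the description: a = 111, b = 493, c = 78, d = 602.
Risk in exposed = 111/604 = 0.18377; risk in unexposed = 78/680 = 0.11471.
RR = 0.18377 / 0.11471 = 1.60214
The risk among the exposed is 1.60 times that among the unexposed.

1.602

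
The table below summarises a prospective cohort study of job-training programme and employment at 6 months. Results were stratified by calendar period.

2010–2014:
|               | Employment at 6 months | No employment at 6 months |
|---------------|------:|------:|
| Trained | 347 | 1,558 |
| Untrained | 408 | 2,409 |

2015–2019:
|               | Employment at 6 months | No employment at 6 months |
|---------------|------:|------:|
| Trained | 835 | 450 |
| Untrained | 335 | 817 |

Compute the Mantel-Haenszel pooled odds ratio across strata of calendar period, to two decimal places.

2.33

OR_MH = Σ(aᵢdᵢ/nᵢ) / Σ(bᵢcᵢ/nᵢ), where nᵢ is the stratum total.
Stratum 1 (2010–2014): n = 4722; a·d/n = 347·2409/4722 = 177.0273; b·c/n = 1558·408/4722 = 134.6175
Stratum 2 (2015–2019): n = 2437; a·d/n = 835·817/2437 = 279.9323; b·c/n = 450·335/2437 = 61.8588
OR_MH = (177.0273 + 279.9323) / (134.6175 + 61.8588) = 456.9596 / 196.4764 = 2.32577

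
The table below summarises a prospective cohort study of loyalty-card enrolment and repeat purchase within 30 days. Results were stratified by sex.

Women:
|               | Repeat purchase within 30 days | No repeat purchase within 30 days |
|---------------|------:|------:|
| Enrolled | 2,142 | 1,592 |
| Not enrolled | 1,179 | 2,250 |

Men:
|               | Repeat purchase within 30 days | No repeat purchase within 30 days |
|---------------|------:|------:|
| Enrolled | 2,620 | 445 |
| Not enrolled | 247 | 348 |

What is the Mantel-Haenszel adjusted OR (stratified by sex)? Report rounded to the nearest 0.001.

OR_MH = Σ(aᵢdᵢ/nᵢ) / Σ(bᵢcᵢ/nᵢ), where nᵢ is the stratum total.
Stratum 1 (Women): n = 7163; a·d/n = 2142·2250/7163 = 672.8326; b·c/n = 1592·1179/7163 = 262.0366
Stratum 2 (Men): n = 3660; a·d/n = 2620·348/3660 = 249.1148; b·c/n = 445·247/3660 = 30.0314
OR_MH = (672.8326 + 249.1148) / (262.0366 + 30.0314) = 921.9474 / 292.0680 = 3.15662

3.157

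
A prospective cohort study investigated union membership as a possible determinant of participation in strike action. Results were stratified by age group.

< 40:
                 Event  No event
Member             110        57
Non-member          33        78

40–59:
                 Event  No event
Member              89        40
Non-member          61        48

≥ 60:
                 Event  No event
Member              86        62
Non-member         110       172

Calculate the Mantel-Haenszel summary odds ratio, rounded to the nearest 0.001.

OR_MH = Σ(aᵢdᵢ/nᵢ) / Σ(bᵢcᵢ/nᵢ), where nᵢ is the stratum total.
Stratum 1 (< 40): n = 278; a·d/n = 110·78/278 = 30.8633; b·c/n = 57·33/278 = 6.7662
Stratum 2 (40–59): n = 238; a·d/n = 89·48/238 = 17.9496; b·c/n = 40·61/238 = 10.2521
Stratum 3 (≥ 60): n = 430; a·d/n = 86·172/430 = 34.4000; b·c/n = 62·110/430 = 15.8605
OR_MH = (30.8633 + 17.9496 + 34.4000) / (6.7662 + 10.2521 + 15.8605) = 83.2129 / 32.8788 = 2.53090

2.531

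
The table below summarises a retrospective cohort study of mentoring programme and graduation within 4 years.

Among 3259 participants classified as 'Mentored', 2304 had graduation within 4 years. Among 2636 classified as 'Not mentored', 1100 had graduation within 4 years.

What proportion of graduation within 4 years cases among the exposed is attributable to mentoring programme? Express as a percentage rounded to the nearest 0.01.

From the description: a = 2304, b = 955, c = 1100, d = 1536.
Risk in exposed = 2304/3259 = 0.70697; risk in unexposed = 1100/2636 = 0.41730.
RR = 0.70697/0.41730 = 1.69415
AR% = (RR − 1)/RR × 100 = (1.69415 − 1)/1.69415 × 100 = 40.9732%

40.97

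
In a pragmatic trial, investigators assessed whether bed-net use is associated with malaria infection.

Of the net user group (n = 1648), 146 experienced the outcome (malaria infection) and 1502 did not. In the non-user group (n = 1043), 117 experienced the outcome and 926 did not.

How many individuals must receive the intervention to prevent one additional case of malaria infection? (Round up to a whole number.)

Risk in treated group = 146/1648 = 0.08859; risk in control = 117/1043 = 0.11218.
Absolute risk reduction = 0.11218 − 0.08859 = 0.02358
NNT = 1 / ARR = 1 / 0.02358 = 42.401 → round up → 43

43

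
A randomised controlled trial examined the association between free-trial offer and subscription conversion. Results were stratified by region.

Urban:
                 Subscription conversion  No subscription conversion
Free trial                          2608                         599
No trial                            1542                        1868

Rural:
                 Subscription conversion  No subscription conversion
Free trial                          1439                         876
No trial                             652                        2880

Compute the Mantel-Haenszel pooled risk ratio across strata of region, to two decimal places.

RR_MH = Σ(aᵢ·n₀ᵢ/nᵢ) / Σ(cᵢ·n₁ᵢ/nᵢ), with n₁ᵢ = aᵢ+bᵢ (exposed), n₀ᵢ = cᵢ+dᵢ (unexposed), nᵢ = n₁ᵢ+n₀ᵢ.
Stratum 1 (Urban): n₁ = 3207, n₀ = 3410, n = 6617; a·n₀/n = 2608·3410/6617 = 1344.0048; c·n₁/n = 1542·3207/6617 = 747.3468
Stratum 2 (Rural): n₁ = 2315, n₀ = 3532, n = 5847; a·n₀/n = 1439·3532/5847 = 869.2574; c·n₁/n = 652·2315/5847 = 258.1461
RR_MH = (1344.0048 + 869.2574) / (747.3468 + 258.1461) = 2213.2622 / 1005.4929 = 2.20117

2.20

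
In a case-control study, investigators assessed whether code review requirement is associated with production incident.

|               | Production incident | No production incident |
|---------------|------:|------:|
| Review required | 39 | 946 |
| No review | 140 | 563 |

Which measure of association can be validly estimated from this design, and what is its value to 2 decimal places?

0.17

Cells: a = 39, b = 946, c = 140, d = 563.
This is a case-control study: participants were sampled on outcome status, so risks in the source population cannot be estimated directly — relative risk is not valid here. The odds ratio is the appropriate measure.
OR = (a·d)/(b·c) = (39 × 563) / (946 × 140) = 21957 / 132440 = 0.16579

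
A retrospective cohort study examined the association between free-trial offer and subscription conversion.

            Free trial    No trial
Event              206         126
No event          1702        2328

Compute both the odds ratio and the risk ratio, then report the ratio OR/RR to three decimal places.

1.063

Reading the table with exposure as columns: a = 206 (Free trial, case), b = 1702 (Free trial, non-case), c = 126 (No trial, case), d = 2328.
OR = (206·2328)/(1702·126) = 479568/214452 = 2.23625
Risk in exposed = 206/1908 = 0.10797; risk in unexposed = 126/2454 = 0.05134; RR = 2.10278
OR/RR = 2.23625 / 2.10278 = 1.06347
The outcome is not rare, so the OR lies further from 1 than the RR.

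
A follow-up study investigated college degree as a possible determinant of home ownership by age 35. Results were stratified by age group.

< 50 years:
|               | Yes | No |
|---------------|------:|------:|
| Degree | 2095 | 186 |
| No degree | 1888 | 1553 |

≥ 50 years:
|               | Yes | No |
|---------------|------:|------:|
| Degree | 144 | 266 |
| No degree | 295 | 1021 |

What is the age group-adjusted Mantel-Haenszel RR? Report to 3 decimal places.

RR_MH = Σ(aᵢ·n₀ᵢ/nᵢ) / Σ(cᵢ·n₁ᵢ/nᵢ), with n₁ᵢ = aᵢ+bᵢ (exposed), n₀ᵢ = cᵢ+dᵢ (unexposed), nᵢ = n₁ᵢ+n₀ᵢ.
Stratum 1 (< 50 years): n₁ = 2281, n₀ = 3441, n = 5722; a·n₀/n = 2095·3441/5722 = 1259.8558; c·n₁/n = 1888·2281/5722 = 752.6264
Stratum 2 (≥ 50 years): n₁ = 410, n₀ = 1316, n = 1726; a·n₀/n = 144·1316/1726 = 109.7937; c·n₁/n = 295·410/1726 = 70.0753
RR_MH = (1259.8558 + 109.7937) / (752.6264 + 70.0753) = 1369.6496 / 822.7017 = 1.66482

1.665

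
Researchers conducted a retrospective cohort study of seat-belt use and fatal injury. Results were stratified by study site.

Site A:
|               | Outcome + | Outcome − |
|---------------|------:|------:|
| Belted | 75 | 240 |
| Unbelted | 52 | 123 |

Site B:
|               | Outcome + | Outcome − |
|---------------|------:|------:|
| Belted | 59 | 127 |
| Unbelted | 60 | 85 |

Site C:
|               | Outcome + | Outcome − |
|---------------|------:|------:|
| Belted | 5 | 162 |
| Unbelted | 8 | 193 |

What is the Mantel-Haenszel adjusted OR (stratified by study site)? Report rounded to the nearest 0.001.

OR_MH = Σ(aᵢdᵢ/nᵢ) / Σ(bᵢcᵢ/nᵢ), where nᵢ is the stratum total.
Stratum 1 (Site A): n = 490; a·d/n = 75·123/490 = 18.8265; b·c/n = 240·52/490 = 25.4694
Stratum 2 (Site B): n = 331; a·d/n = 59·85/331 = 15.1511; b·c/n = 127·60/331 = 23.0211
Stratum 3 (Site C): n = 368; a·d/n = 5·193/368 = 2.6223; b·c/n = 162·8/368 = 3.5217
OR_MH = (18.8265 + 15.1511 + 2.6223) / (25.4694 + 23.0211 + 3.5217) = 36.5999 / 52.0123 = 0.70368

0.704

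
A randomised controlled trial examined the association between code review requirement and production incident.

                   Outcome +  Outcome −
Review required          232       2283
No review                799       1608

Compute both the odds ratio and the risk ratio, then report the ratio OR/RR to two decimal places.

Cells: a = 232, b = 2283, c = 799, d = 1608.
OR = (232·1608)/(2283·799) = 373056/1824117 = 0.20451
Risk in exposed = 232/2515 = 0.09225; risk in unexposed = 799/2407 = 0.33195; RR = 0.27789
OR/RR = 0.20451 / 0.27789 = 0.73594
The outcome is not rare, so the OR lies further from 1 than the RR.

0.74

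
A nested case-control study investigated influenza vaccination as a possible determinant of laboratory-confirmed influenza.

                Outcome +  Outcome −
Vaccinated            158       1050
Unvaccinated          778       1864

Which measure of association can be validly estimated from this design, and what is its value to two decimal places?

Cells: a = 158, b = 1050, c = 778, d = 1864.
This is a nested case-control study: participants were sampled on outcome status, so risks in the source population cannot be estimated directly — relative risk is not valid here. The odds ratio is the appropriate measure.
OR = (a·d)/(b·c) = (158 × 1864) / (1050 × 778) = 294512 / 816900 = 0.36052

0.36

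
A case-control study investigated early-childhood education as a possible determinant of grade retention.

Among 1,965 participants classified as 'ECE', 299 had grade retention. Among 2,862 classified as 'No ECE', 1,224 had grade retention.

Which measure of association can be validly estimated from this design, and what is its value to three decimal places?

From the description: a = 299, b = 1666, c = 1224, d = 1638.
This is a case-control study: participants were sampled on outcome status, so risks in the source population cannot be estimated directly — relative risk is not valid here. The odds ratio is the appropriate measure.
OR = (a·d)/(b·c) = (299 × 1638) / (1666 × 1224) = 489762 / 2039184 = 0.24018

0.240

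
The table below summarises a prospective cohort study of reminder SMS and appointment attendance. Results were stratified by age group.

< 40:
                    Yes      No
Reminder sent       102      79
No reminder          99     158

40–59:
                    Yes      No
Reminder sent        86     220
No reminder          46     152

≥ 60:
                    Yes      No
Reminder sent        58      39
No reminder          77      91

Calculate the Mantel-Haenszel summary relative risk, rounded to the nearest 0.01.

RR_MH = Σ(aᵢ·n₀ᵢ/nᵢ) / Σ(cᵢ·n₁ᵢ/nᵢ), with n₁ᵢ = aᵢ+bᵢ (exposed), n₀ᵢ = cᵢ+dᵢ (unexposed), nᵢ = n₁ᵢ+n₀ᵢ.
Stratum 1 (< 40): n₁ = 181, n₀ = 257, n = 438; a·n₀/n = 102·257/438 = 59.8493; c·n₁/n = 99·181/438 = 40.9110
Stratum 2 (40–59): n₁ = 306, n₀ = 198, n = 504; a·n₀/n = 86·198/504 = 33.7857; c·n₁/n = 46·306/504 = 27.9286
Stratum 3 (≥ 60): n₁ = 97, n₀ = 168, n = 265; a·n₀/n = 58·168/265 = 36.7698; c·n₁/n = 77·97/265 = 28.1849
RR_MH = (59.8493 + 33.7857 + 36.7698) / (40.9110 + 27.9286 + 28.1849) = 130.4048 / 97.0244 = 1.34404

1.34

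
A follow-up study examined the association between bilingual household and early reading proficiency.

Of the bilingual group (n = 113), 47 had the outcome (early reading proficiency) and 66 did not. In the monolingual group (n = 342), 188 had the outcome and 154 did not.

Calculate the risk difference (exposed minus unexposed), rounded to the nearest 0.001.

-0.134

From the description: a = 47, b = 66, c = 188, d = 154.
Risk in exposed = 47/113 = 0.415929; risk in unexposed = 188/342 = 0.549708.
Risk difference = 0.415929 − 0.549708 = -0.133778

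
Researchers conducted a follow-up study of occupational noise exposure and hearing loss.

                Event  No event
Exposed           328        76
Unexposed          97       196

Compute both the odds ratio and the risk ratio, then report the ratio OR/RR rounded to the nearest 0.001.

Cells: a = 328, b = 76, c = 97, d = 196.
OR = (328·196)/(76·97) = 64288/7372 = 8.72056
Risk in exposed = 328/404 = 0.81188; risk in unexposed = 97/293 = 0.33106; RR = 2.45238
OR/RR = 8.72056 / 2.45238 = 3.55595
The outcome is not rare, so the OR lies further from 1 than the RR.

3.556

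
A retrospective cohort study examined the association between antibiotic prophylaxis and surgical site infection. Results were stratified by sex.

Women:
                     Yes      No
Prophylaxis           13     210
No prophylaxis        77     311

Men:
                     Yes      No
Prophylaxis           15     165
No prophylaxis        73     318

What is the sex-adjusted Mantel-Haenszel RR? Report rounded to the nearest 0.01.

RR_MH = Σ(aᵢ·n₀ᵢ/nᵢ) / Σ(cᵢ·n₁ᵢ/nᵢ), with n₁ᵢ = aᵢ+bᵢ (exposed), n₀ᵢ = cᵢ+dᵢ (unexposed), nᵢ = n₁ᵢ+n₀ᵢ.
Stratum 1 (Women): n₁ = 223, n₀ = 388, n = 611; a·n₀/n = 13·388/611 = 8.2553; c·n₁/n = 77·223/611 = 28.1031
Stratum 2 (Men): n₁ = 180, n₀ = 391, n = 571; a·n₀/n = 15·391/571 = 10.2715; c·n₁/n = 73·180/571 = 23.0123
RR_MH = (8.2553 + 10.2715) / (28.1031 + 23.0123) = 18.5268 / 51.1154 = 0.36245

0.36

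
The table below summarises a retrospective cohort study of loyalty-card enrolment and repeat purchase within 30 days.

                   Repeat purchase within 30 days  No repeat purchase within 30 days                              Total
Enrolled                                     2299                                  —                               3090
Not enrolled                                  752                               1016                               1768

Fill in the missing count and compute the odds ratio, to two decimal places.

3.93

The missing cell is in the exposed row: 3090 − 2299 = 791.
So a = 2299, b = 791, c = 752, d = 1016.
OR = (a·d)/(b·c) = (2299 × 1016) / (791 × 752) = 2335784 / 594832 = 3.92680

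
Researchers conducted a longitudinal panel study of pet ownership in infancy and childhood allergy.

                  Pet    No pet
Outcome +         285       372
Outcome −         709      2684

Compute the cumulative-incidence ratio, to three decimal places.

Reading the table with exposure as columns: a = 285 (Pet, case), b = 709 (Pet, non-case), c = 372 (No pet, case), d = 2684.
Risk in exposed = 285/994 = 0.28672; risk in unexposed = 372/3056 = 0.12173.
RR = 0.28672 / 0.12173 = 2.35542
The risk among the exposed is 2.36 times that among the unexposed.

2.355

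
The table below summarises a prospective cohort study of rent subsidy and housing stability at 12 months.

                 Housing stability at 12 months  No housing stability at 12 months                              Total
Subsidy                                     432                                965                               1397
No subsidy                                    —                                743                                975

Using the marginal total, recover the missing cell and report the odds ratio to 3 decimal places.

The missing cell is in the unexposed row: 975 − 743 = 232.
So a = 432, b = 965, c = 232, d = 743.
OR = (a·d)/(b·c) = (432 × 743) / (965 × 232) = 320976 / 223880 = 1.43370

1.434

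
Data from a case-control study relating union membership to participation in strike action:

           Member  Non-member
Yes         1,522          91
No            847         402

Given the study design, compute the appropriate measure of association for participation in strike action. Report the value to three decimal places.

7.938

Reading the table with exposure as columns: a = 1522 (Member, case), b = 847 (Member, non-case), c = 91 (Non-member, case), d = 402.
This is a case-control study: participants were sampled on outcome status, so risks in the source population cannot be estimated directly — relative risk is not valid here. The odds ratio is the appropriate measure.
OR = (a·d)/(b·c) = (1522 × 402) / (847 × 91) = 611844 / 77077 = 7.93809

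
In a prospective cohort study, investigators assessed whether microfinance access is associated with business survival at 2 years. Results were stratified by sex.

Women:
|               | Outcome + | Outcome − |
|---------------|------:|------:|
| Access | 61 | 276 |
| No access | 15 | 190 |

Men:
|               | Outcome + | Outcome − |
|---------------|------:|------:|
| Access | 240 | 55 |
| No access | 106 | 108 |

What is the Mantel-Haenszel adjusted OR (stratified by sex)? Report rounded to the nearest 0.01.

3.79

OR_MH = Σ(aᵢdᵢ/nᵢ) / Σ(bᵢcᵢ/nᵢ), where nᵢ is the stratum total.
Stratum 1 (Women): n = 542; a·d/n = 61·190/542 = 21.3838; b·c/n = 276·15/542 = 7.6384
Stratum 2 (Men): n = 509; a·d/n = 240·108/509 = 50.9234; b·c/n = 55·106/509 = 11.4538
OR_MH = (21.3838 + 50.9234) / (7.6384 + 11.4538) = 72.3071 / 19.0922 = 3.78726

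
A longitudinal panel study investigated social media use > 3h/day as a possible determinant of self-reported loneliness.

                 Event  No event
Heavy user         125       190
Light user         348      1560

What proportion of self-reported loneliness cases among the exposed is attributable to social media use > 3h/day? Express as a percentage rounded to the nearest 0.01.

Cells: a = 125, b = 190, c = 348, d = 1560.
Risk in exposed = 125/315 = 0.39683; risk in unexposed = 348/1908 = 0.18239.
RR = 0.39683/0.18239 = 2.17570
AR% = (RR − 1)/RR × 100 = (2.17570 − 1)/2.17570 × 100 = 54.0377%

54.04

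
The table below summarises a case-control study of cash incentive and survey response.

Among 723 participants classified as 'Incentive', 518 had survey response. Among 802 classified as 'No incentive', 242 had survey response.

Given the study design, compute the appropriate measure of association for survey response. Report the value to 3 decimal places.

From the description: a = 518, b = 205, c = 242, d = 560.
This is a case-control study: participants were sampled on outcome status, so risks in the source population cannot be estimated directly — relative risk is not valid here. The odds ratio is the appropriate measure.
OR = (a·d)/(b·c) = (518 × 560) / (205 × 242) = 290080 / 49610 = 5.84721

5.847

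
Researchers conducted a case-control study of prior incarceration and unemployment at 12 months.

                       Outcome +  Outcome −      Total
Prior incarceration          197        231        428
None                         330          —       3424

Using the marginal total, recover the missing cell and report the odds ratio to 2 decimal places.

8.00

The missing cell is in the unexposed row: 3424 − 330 = 3094.
So a = 197, b = 231, c = 330, d = 3094.
OR = (a·d)/(b·c) = (197 × 3094) / (231 × 330) = 609518 / 76230 = 7.99578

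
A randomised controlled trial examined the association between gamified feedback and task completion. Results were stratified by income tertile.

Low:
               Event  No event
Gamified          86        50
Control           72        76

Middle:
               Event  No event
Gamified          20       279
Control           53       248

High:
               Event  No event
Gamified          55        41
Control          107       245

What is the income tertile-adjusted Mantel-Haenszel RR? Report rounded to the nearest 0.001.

RR_MH = Σ(aᵢ·n₀ᵢ/nᵢ) / Σ(cᵢ·n₁ᵢ/nᵢ), with n₁ᵢ = aᵢ+bᵢ (exposed), n₀ᵢ = cᵢ+dᵢ (unexposed), nᵢ = n₁ᵢ+n₀ᵢ.
Stratum 1 (Low): n₁ = 136, n₀ = 148, n = 284; a·n₀/n = 86·148/284 = 44.8169; c·n₁/n = 72·136/284 = 34.4789
Stratum 2 (Middle): n₁ = 299, n₀ = 301, n = 600; a·n₀/n = 20·301/600 = 10.0333; c·n₁/n = 53·299/600 = 26.4117
Stratum 3 (High): n₁ = 96, n₀ = 352, n = 448; a·n₀/n = 55·352/448 = 43.2143; c·n₁/n = 107·96/448 = 22.9286
RR_MH = (44.8169 + 10.0333 + 43.2143) / (34.4789 + 26.4117 + 22.9286) = 98.0645 / 83.8191 = 1.16995

1.170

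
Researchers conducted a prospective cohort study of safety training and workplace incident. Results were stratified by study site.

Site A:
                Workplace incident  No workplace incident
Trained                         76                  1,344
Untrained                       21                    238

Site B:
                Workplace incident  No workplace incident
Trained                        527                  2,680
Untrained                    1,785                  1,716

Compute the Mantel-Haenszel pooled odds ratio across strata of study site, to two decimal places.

OR_MH = Σ(aᵢdᵢ/nᵢ) / Σ(bᵢcᵢ/nᵢ), where nᵢ is the stratum total.
Stratum 1 (Site A): n = 1679; a·d/n = 76·238/1679 = 10.7731; b·c/n = 1344·21/1679 = 16.8100
Stratum 2 (Site B): n = 6708; a·d/n = 527·1716/6708 = 134.8140; b·c/n = 2680·1785/6708 = 713.1485
OR_MH = (10.7731 + 134.8140) / (16.8100 + 713.1485) = 145.5870 / 729.9585 = 0.19945

0.20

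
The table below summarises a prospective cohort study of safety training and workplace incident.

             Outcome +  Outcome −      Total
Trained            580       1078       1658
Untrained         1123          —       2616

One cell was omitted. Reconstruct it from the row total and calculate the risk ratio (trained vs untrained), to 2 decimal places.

The missing cell is in the unexposed row: 2616 − 1123 = 1493.
So a = 580, b = 1078, c = 1123, d = 1493.
RR = [a/(a+b)] / [c/(c+d)] = (580/1658) / (1123/2616) = 0.34982/0.42928 = 0.81489

0.81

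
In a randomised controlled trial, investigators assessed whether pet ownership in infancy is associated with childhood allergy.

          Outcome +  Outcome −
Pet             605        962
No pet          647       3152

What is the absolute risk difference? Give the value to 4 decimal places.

0.2158

Cells: a = 605, b = 962, c = 647, d = 3152.
Risk in exposed = 605/1567 = 0.386088; risk in unexposed = 647/3799 = 0.170308.
Risk difference = 0.386088 − 0.170308 = 0.215780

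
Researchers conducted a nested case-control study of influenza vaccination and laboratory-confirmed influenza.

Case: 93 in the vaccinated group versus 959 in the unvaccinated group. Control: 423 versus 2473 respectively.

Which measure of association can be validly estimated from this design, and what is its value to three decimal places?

From the description: a = 93, b = 423, c = 959, d = 2473.
This is a nested case-control study: participants were sampled on outcome status, so risks in the source population cannot be estimated directly — relative risk is not valid here. The odds ratio is the appropriate measure.
OR = (a·d)/(b·c) = (93 × 2473) / (423 × 959) = 229989 / 405657 = 0.56695

0.567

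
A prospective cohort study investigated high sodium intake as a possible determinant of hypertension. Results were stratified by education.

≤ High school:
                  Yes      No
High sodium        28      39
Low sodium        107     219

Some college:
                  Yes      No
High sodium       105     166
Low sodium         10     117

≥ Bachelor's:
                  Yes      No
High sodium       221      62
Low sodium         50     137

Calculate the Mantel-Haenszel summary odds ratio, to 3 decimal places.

OR_MH = Σ(aᵢdᵢ/nᵢ) / Σ(bᵢcᵢ/nᵢ), where nᵢ is the stratum total.
Stratum 1 (≤ High school): n = 393; a·d/n = 28·219/393 = 15.6031; b·c/n = 39·107/393 = 10.6183
Stratum 2 (Some college): n = 398; a·d/n = 105·117/398 = 30.8668; b·c/n = 166·10/398 = 4.1709
Stratum 3 (≥ Bachelor's): n = 470; a·d/n = 221·137/470 = 64.4191; b·c/n = 62·50/470 = 6.5957
OR_MH = (15.6031 + 30.8668 + 64.4191) / (10.6183 + 4.1709 + 6.5957) = 110.8890 / 21.3849 = 5.18538

5.185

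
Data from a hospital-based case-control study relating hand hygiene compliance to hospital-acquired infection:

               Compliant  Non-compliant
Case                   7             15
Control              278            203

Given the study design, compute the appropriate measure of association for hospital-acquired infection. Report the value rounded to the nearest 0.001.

0.341

Reading the table with exposure as columns: a = 7 (Compliant, case), b = 278 (Compliant, non-case), c = 15 (Non-compliant, case), d = 203.
This is a hospital-based case-control study: participants were sampled on outcome status, so risks in the source population cannot be estimated directly — relative risk is not valid here. The odds ratio is the appropriate measure.
OR = (a·d)/(b·c) = (7 × 203) / (278 × 15) = 1421 / 4170 = 0.34077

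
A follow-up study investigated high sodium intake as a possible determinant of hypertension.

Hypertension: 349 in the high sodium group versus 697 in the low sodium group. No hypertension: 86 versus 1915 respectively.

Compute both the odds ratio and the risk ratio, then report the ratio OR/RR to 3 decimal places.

From the description: a = 349, b = 86, c = 697, d = 1915.
OR = (349·1915)/(86·697) = 668335/59942 = 11.14969
Risk in exposed = 349/435 = 0.80230; risk in unexposed = 697/2612 = 0.26685; RR = 3.00661
OR/RR = 11.14969 / 3.00661 = 3.70840
The outcome is not rare, so the OR lies further from 1 than the RR.

3.708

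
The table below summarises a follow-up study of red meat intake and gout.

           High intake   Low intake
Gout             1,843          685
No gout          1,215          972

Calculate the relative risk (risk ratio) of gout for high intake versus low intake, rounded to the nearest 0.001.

Reading the table with exposure as columns: a = 1843 (High intake, case), b = 1215 (High intake, non-case), c = 685 (Low intake, case), d = 972.
Risk in exposed = 1843/3058 = 0.60268; risk in unexposed = 685/1657 = 0.41340.
RR = 0.60268 / 0.41340 = 1.45787
The risk among the exposed is 1.46 times that among the unexposed.

1.458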